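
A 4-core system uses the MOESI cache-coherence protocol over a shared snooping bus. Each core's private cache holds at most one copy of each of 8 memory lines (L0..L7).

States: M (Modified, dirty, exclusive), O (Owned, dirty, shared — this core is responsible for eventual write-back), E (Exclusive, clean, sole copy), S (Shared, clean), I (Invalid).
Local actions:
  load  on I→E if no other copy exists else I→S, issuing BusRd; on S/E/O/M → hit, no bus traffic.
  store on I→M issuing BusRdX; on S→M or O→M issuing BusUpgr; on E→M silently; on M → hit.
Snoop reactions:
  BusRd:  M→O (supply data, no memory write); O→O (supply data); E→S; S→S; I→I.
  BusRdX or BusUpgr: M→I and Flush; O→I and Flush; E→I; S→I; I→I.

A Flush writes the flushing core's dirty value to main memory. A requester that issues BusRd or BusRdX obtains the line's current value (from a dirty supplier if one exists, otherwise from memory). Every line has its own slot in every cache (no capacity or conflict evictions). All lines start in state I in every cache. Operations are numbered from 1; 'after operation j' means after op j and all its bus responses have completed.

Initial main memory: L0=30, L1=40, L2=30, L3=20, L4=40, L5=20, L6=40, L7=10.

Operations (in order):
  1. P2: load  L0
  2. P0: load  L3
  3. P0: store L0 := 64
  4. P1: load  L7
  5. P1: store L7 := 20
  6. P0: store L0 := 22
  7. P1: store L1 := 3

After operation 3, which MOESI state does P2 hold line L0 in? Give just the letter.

[1] P2: load  L0 | P0:I, P1:I, P2:E(30), P3:I | bus: BusRd
[2] P0: load  L3 | P0:E(20), P1:I, P2:I, P3:I | bus: BusRd
[3] P0: store L0 := 64 | P0:M(64), P1:I, P2:I, P3:I | bus: BusRdX
[4] P1: load  L7 | P0:I, P1:E(10), P2:I, P3:I | bus: BusRd
[5] P1: store L7 := 20 | P0:I, P1:M(20), P2:I, P3:I | bus: none
[6] P0: store L0 := 22 | P0:M(22), P1:I, P2:I, P3:I | bus: none
[7] P1: store L1 := 3 | P0:I, P1:M(3), P2:I, P3:I | bus: BusRdX

state = I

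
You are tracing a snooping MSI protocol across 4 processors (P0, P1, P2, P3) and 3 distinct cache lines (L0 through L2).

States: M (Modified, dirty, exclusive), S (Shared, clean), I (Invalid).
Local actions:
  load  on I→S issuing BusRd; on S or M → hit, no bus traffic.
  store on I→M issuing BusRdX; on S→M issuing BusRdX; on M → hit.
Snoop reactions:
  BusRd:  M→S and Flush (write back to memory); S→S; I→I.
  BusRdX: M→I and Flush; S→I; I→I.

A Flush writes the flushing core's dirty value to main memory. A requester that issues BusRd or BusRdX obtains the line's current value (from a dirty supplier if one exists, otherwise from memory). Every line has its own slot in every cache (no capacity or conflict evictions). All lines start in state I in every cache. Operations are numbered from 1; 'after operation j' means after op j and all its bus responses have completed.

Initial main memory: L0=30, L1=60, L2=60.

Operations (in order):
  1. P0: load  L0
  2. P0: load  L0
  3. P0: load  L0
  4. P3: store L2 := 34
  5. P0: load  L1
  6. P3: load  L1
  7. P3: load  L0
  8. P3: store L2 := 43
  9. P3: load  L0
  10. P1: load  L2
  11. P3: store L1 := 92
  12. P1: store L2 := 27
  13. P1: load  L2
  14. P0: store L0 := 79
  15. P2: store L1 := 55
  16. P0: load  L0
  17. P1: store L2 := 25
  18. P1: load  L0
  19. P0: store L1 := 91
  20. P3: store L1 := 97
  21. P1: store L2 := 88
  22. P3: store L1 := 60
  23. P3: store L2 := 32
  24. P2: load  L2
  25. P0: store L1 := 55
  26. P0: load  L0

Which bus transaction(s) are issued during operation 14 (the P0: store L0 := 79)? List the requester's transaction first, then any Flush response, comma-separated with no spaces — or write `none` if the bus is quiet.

[1] P0: load  L0 | P0:S(30), P1:I, P2:I, P3:I | bus: BusRd
[2] P0: load  L0 | P0:S(30), P1:I, P2:I, P3:I | bus: none
[3] P0: load  L0 | P0:S(30), P1:I, P2:I, P3:I | bus: none
[4] P3: store L2 := 34 | P0:I, P1:I, P2:I, P3:M(34) | bus: BusRdX
[5] P0: load  L1 | P0:S(60), P1:I, P2:I, P3:I | bus: BusRd
[6] P3: load  L1 | P0:S(60), P1:I, P2:I, P3:S(60) | bus: BusRd
[7] P3: load  L0 | P0:S(30), P1:I, P2:I, P3:S(30) | bus: BusRd
[8] P3: store L2 := 43 | P0:I, P1:I, P2:I, P3:M(43) | bus: none
[9] P3: load  L0 | P0:S(30), P1:I, P2:I, P3:S(30) | bus: none
[10] P1: load  L2 | P0:I, P1:S(43), P2:I, P3:S(43) | bus: BusRd,Flush
[11] P3: store L1 := 92 | P0:I, P1:I, P2:I, P3:M(92) | bus: BusRdX
[12] P1: store L2 := 27 | P0:I, P1:M(27), P2:I, P3:I | bus: BusRdX
[13] P1: load  L2 | P0:I, P1:M(27), P2:I, P3:I | bus: none
[14] P0: store L0 := 79 | P0:M(79), P1:I, P2:I, P3:I | bus: BusRdX
[15] P2: store L1 := 55 | P0:I, P1:I, P2:M(55), P3:I | bus: BusRdX,Flush
[16] P0: load  L0 | P0:M(79), P1:I, P2:I, P3:I | bus: none
[17] P1: store L2 := 25 | P0:I, P1:M(25), P2:I, P3:I | bus: none
[18] P1: load  L0 | P0:S(79), P1:S(79), P2:I, P3:I | bus: BusRd,Flush
[19] P0: store L1 := 91 | P0:M(91), P1:I, P2:I, P3:I | bus: BusRdX,Flush
[20] P3: store L1 := 97 | P0:I, P1:I, P2:I, P3:M(97) | bus: BusRdX,Flush
[21] P1: store L2 := 88 | P0:I, P1:M(88), P2:I, P3:I | bus: none
[22] P3: store L1 := 60 | P0:I, P1:I, P2:I, P3:M(60) | bus: none
[23] P3: store L2 := 32 | P0:I, P1:I, P2:I, P3:M(32) | bus: BusRdX,Flush
[24] P2: load  L2 | P0:I, P1:I, P2:S(32), P3:S(32) | bus: BusRd,Flush
[25] P0: store L1 := 55 | P0:M(55), P1:I, P2:I, P3:I | bus: BusRdX,Flush
[26] P0: load  L0 | P0:S(79), P1:S(79), P2:I, P3:I | bus: none

bus = BusRdX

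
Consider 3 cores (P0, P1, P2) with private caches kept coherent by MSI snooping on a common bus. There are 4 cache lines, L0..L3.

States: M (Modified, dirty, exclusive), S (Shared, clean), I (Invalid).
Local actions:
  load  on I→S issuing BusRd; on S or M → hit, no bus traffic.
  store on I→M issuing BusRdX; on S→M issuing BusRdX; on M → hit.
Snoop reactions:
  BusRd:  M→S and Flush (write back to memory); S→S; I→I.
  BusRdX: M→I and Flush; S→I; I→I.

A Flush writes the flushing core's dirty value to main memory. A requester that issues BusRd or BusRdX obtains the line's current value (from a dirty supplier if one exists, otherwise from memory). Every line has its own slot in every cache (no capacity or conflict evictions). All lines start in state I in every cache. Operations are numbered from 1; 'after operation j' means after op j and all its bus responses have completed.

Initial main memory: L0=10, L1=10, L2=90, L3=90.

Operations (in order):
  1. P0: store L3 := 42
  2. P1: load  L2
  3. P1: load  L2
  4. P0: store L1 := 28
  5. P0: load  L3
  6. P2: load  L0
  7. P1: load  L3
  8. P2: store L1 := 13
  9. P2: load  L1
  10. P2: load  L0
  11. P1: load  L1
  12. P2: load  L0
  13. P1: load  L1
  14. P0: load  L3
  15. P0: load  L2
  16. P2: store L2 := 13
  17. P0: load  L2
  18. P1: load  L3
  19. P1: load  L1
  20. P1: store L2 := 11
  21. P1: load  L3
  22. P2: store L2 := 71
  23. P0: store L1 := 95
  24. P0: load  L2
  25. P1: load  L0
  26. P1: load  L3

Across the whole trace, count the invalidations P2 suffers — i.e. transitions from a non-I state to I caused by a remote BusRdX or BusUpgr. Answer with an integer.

step 1: P0: store L3 := 42  ⟶  MII  (L3)  txn=BusRdX  M[L3]=90
step 2: P1: load  L2  ⟶  ISI  (L2)  txn=BusRd  M[L2]=90
step 3: P1: load  L2  ⟶  ISI  (L2)  txn=∅  M[L2]=90
step 4: P0: store L1 := 28  ⟶  MII  (L1)  txn=BusRdX  M[L1]=10
step 5: P0: load  L3  ⟶  MII  (L3)  txn=∅  M[L3]=90
step 6: P2: load  L0  ⟶  IIS  (L0)  txn=BusRd  M[L0]=10
step 7: P1: load  L3  ⟶  SSI  (L3)  txn=BusRd+Flush  M[L3]=42
step 8: P2: store L1 := 13  ⟶  IIM  (L1)  txn=BusRdX+Flush  M[L1]=28
step 9: P2: load  L1  ⟶  IIM  (L1)  txn=∅  M[L1]=28
step 10: P2: load  L0  ⟶  IIS  (L0)  txn=∅  M[L0]=10
step 11: P1: load  L1  ⟶  ISS  (L1)  txn=BusRd+Flush  M[L1]=13
step 12: P2: load  L0  ⟶  IIS  (L0)  txn=∅  M[L0]=10
step 13: P1: load  L1  ⟶  ISS  (L1)  txn=∅  M[L1]=13
step 14: P0: load  L3  ⟶  SSI  (L3)  txn=∅  M[L3]=42
step 15: P0: load  L2  ⟶  SSI  (L2)  txn=BusRd  M[L2]=90
step 16: P2: store L2 := 13  ⟶  IIM  (L2)  txn=BusRdX  M[L2]=90
step 17: P0: load  L2  ⟶  SIS  (L2)  txn=BusRd+Flush  M[L2]=13
step 18: P1: load  L3  ⟶  SSI  (L3)  txn=∅  M[L3]=42
step 19: P1: load  L1  ⟶  ISS  (L1)  txn=∅  M[L1]=13
step 20: P1: store L2 := 11  ⟶  IMI  (L2)  txn=BusRdX  M[L2]=13
step 21: P1: load  L3  ⟶  SSI  (L3)  txn=∅  M[L3]=42
step 22: P2: store L2 := 71  ⟶  IIM  (L2)  txn=BusRdX+Flush  M[L2]=11
step 23: P0: store L1 := 95  ⟶  MII  (L1)  txn=BusRdX  M[L1]=13
step 24: P0: load  L2  ⟶  SIS  (L2)  txn=BusRd+Flush  M[L2]=71
step 25: P1: load  L0  ⟶  ISS  (L0)  txn=BusRd  M[L0]=10
step 26: P1: load  L3  ⟶  SSI  (L3)  txn=∅  M[L3]=42

invalidations = 2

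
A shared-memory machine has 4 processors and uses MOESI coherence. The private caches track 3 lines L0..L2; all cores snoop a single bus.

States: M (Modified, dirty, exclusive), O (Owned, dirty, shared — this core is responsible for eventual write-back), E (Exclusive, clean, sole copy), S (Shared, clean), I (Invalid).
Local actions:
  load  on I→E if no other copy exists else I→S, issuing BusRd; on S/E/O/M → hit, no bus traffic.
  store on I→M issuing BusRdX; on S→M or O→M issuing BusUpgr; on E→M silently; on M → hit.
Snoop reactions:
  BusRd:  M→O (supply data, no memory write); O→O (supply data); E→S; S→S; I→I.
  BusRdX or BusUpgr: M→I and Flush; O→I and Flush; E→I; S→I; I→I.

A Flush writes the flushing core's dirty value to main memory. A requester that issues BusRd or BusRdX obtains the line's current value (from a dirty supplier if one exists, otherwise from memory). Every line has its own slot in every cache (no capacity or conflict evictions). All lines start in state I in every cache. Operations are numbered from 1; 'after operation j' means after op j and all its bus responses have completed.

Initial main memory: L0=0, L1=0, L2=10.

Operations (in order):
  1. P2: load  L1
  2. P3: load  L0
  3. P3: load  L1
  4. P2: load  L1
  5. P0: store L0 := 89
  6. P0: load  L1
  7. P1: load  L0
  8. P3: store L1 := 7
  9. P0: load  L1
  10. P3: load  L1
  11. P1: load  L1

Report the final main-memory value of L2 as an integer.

step 1: P2: load  L1  ⟶  IIEI  (L1)  txn=BusRd  M[L1]=0
step 2: P3: load  L0  ⟶  IIIE  (L0)  txn=BusRd  M[L0]=0
step 3: P3: load  L1  ⟶  IISS  (L1)  txn=BusRd  M[L1]=0
step 4: P2: load  L1  ⟶  IISS  (L1)  txn=∅  M[L1]=0
step 5: P0: store L0 := 89  ⟶  MIII  (L0)  txn=BusRdX  M[L0]=0
step 6: P0: load  L1  ⟶  SISS  (L1)  txn=BusRd  M[L1]=0
step 7: P1: load  L0  ⟶  OSII  (L0)  txn=BusRd  M[L0]=0
step 8: P3: store L1 := 7  ⟶  IIIM  (L1)  txn=BusUpgr  M[L1]=0
step 9: P0: load  L1  ⟶  SIIO  (L1)  txn=BusRd  M[L1]=0
step 10: P3: load  L1  ⟶  SIIO  (L1)  txn=∅  M[L1]=0
step 11: P1: load  L1  ⟶  SSIO  (L1)  txn=BusRd  M[L1]=0

memory[L2] = 10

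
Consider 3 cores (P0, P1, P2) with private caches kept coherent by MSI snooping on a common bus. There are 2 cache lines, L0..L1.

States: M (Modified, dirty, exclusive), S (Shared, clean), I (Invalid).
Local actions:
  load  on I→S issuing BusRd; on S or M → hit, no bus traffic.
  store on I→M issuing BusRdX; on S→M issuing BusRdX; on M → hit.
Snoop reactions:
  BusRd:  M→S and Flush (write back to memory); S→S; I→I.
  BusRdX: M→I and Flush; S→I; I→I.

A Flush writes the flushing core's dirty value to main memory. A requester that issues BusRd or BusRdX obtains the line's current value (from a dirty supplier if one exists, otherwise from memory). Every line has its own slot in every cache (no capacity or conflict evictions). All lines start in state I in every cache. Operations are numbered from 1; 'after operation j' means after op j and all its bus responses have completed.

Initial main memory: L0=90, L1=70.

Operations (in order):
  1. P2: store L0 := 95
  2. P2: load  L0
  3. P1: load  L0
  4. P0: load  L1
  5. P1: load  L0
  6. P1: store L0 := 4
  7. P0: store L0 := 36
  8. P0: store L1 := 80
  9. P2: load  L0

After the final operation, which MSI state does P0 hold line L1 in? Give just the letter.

[1] P2: store L0 := 95 | P0:I, P1:I, P2:M(95) | bus: BusRdX
[2] P2: load  L0 | P0:I, P1:I, P2:M(95) | bus: none
[3] P1: load  L0 | P0:I, P1:S(95), P2:S(95) | bus: BusRd,Flush
[4] P0: load  L1 | P0:S(70), P1:I, P2:I | bus: BusRd
[5] P1: load  L0 | P0:I, P1:S(95), P2:S(95) | bus: none
[6] P1: store L0 := 4 | P0:I, P1:M(4), P2:I | bus: BusRdX
[7] P0: store L0 := 36 | P0:M(36), P1:I, P2:I | bus: BusRdX,Flush
[8] P0: store L1 := 80 | P0:M(80), P1:I, P2:I | bus: BusRdX
[9] P2: load  L0 | P0:S(36), P1:I, P2:S(36) | bus: BusRd,Flush

state = M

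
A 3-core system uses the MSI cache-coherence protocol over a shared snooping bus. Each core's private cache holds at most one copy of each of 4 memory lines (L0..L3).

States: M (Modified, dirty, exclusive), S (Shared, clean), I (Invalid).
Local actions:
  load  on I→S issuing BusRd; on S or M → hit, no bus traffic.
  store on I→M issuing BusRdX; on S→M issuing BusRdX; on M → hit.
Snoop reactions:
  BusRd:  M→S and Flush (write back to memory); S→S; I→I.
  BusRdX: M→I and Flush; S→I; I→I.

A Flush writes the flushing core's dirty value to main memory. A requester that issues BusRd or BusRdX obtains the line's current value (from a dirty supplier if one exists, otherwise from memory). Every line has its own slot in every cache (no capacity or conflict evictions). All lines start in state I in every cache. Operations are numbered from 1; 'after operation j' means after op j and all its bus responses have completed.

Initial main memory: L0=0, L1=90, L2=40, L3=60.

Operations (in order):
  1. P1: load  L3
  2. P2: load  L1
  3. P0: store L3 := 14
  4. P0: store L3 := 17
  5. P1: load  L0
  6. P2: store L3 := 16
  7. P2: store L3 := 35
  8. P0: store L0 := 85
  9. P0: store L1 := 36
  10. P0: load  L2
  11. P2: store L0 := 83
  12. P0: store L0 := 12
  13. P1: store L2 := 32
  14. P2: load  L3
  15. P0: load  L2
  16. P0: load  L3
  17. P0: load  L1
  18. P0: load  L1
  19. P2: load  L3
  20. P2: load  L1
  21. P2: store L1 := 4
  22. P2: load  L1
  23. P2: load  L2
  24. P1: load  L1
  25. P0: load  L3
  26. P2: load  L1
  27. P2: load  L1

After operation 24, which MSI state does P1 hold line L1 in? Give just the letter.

[1] P1: load  L3 | P0:I, P1:S(60), P2:I | bus: BusRd
[2] P2: load  L1 | P0:I, P1:I, P2:S(90) | bus: BusRd
[3] P0: store L3 := 14 | P0:M(14), P1:I, P2:I | bus: BusRdX
[4] P0: store L3 := 17 | P0:M(17), P1:I, P2:I | bus: none
[5] P1: load  L0 | P0:I, P1:S(0), P2:I | bus: BusRd
[6] P2: store L3 := 16 | P0:I, P1:I, P2:M(16) | bus: BusRdX,Flush
[7] P2: store L3 := 35 | P0:I, P1:I, P2:M(35) | bus: none
[8] P0: store L0 := 85 | P0:M(85), P1:I, P2:I | bus: BusRdX
[9] P0: store L1 := 36 | P0:M(36), P1:I, P2:I | bus: BusRdX
[10] P0: load  L2 | P0:S(40), P1:I, P2:I | bus: BusRd
[11] P2: store L0 := 83 | P0:I, P1:I, P2:M(83) | bus: BusRdX,Flush
[12] P0: store L0 := 12 | P0:M(12), P1:I, P2:I | bus: BusRdX,Flush
[13] P1: store L2 := 32 | P0:I, P1:M(32), P2:I | bus: BusRdX
[14] P2: load  L3 | P0:I, P1:I, P2:M(35) | bus: none
[15] P0: load  L2 | P0:S(32), P1:S(32), P2:I | bus: BusRd,Flush
[16] P0: load  L3 | P0:S(35), P1:I, P2:S(35) | bus: BusRd,Flush
[17] P0: load  L1 | P0:M(36), P1:I, P2:I | bus: none
[18] P0: load  L1 | P0:M(36), P1:I, P2:I | bus: none
[19] P2: load  L3 | P0:S(35), P1:I, P2:S(35) | bus: none
[20] P2: load  L1 | P0:S(36), P1:I, P2:S(36) | bus: BusRd,Flush
[21] P2: store L1 := 4 | P0:I, P1:I, P2:M(4) | bus: BusRdX
[22] P2: load  L1 | P0:I, P1:I, P2:M(4) | bus: none
[23] P2: load  L2 | P0:S(32), P1:S(32), P2:S(32) | bus: BusRd
[24] P1: load  L1 | P0:I, P1:S(4), P2:S(4) | bus: BusRd,Flush
[25] P0: load  L3 | P0:S(35), P1:I, P2:S(35) | bus: none
[26] P2: load  L1 | P0:I, P1:S(4), P2:S(4) | bus: none
[27] P2: load  L1 | P0:I, P1:S(4), P2:S(4) | bus: none

state = S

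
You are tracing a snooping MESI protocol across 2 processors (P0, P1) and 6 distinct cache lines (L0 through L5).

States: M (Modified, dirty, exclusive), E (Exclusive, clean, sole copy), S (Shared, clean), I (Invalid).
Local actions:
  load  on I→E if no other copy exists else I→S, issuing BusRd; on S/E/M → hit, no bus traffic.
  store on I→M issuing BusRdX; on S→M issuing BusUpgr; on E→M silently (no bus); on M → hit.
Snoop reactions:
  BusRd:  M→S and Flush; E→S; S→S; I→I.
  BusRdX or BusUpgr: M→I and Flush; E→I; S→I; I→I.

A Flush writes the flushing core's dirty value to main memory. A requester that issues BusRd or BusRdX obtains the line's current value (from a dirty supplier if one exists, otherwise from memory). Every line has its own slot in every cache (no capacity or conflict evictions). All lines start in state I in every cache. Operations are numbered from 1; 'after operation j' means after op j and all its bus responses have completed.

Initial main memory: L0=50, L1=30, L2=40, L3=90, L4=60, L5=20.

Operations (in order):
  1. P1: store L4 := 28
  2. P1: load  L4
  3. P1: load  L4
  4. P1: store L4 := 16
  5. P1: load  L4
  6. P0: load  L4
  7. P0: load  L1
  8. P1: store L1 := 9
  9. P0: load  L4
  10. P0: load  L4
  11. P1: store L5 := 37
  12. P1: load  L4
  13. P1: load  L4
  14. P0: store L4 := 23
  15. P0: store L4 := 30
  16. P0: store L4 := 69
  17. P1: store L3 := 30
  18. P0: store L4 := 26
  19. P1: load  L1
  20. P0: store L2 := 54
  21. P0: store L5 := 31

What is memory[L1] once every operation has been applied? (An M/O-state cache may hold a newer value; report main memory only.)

memory[L1] = 30

1. P1: store L4 := 28  bus=[BusRdX]  L4: P0=I P1=M  mem[L4]=60
2. P1: load  L4  bus=[-]  L4: P0=I P1=M  mem[L4]=60
3. P1: load  L4  bus=[-]  L4: P0=I P1=M  mem[L4]=60
4. P1: store L4 := 16  bus=[-]  L4: P0=I P1=M  mem[L4]=60
5. P1: load  L4  bus=[-]  L4: P0=I P1=M  mem[L4]=60
6. P0: load  L4  bus=[BusRd,Flush]  L4: P0=S P1=S  mem[L4]=16
7. P0: load  L1  bus=[BusRd]  L1: P0=E P1=I  mem[L1]=30
8. P1: store L1 := 9  bus=[BusRdX]  L1: P0=I P1=M  mem[L1]=30
9. P0: load  L4  bus=[-]  L4: P0=S P1=S  mem[L4]=16
10. P0: load  L4  bus=[-]  L4: P0=S P1=S  mem[L4]=16
11. P1: store L5 := 37  bus=[BusRdX]  L5: P0=I P1=M  mem[L5]=20
12. P1: load  L4  bus=[-]  L4: P0=S P1=S  mem[L4]=16
13. P1: load  L4  bus=[-]  L4: P0=S P1=S  mem[L4]=16
14. P0: store L4 := 23  bus=[BusUpgr]  L4: P0=M P1=I  mem[L4]=16
15. P0: store L4 := 30  bus=[-]  L4: P0=M P1=I  mem[L4]=16
16. P0: store L4 := 69  bus=[-]  L4: P0=M P1=I  mem[L4]=16
17. P1: store L3 := 30  bus=[BusRdX]  L3: P0=I P1=M  mem[L3]=90
18. P0: store L4 := 26  bus=[-]  L4: P0=M P1=I  mem[L4]=16
19. P1: load  L1  bus=[-]  L1: P0=I P1=M  mem[L1]=30
20. P0: store L2 := 54  bus=[BusRdX]  L2: P0=M P1=I  mem[L2]=40
21. P0: store L5 := 31  bus=[BusRdX,Flush]  L5: P0=M P1=I  mem[L5]=37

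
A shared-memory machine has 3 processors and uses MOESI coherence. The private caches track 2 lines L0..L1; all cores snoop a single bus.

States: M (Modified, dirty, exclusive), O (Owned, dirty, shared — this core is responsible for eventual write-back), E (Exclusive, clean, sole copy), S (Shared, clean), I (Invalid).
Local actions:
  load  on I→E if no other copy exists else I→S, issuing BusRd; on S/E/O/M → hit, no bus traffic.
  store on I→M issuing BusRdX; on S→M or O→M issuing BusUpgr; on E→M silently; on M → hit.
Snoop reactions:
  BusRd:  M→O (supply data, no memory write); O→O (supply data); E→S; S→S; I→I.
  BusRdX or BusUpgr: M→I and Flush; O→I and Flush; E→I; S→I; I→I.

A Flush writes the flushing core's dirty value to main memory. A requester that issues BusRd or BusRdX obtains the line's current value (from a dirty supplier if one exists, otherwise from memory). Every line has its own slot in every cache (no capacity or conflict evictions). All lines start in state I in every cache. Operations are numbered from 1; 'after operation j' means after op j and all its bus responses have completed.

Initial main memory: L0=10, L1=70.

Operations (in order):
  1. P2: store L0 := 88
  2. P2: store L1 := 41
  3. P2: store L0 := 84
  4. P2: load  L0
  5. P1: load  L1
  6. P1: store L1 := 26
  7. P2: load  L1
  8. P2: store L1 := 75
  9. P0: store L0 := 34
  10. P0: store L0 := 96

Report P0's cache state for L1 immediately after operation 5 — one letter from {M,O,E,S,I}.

step 1: P2: store L0 := 88  ⟶  IIM  (L0)  txn=BusRdX  M[L0]=10
step 2: P2: store L1 := 41  ⟶  IIM  (L1)  txn=BusRdX  M[L1]=70
step 3: P2: store L0 := 84  ⟶  IIM  (L0)  txn=∅  M[L0]=10
step 4: P2: load  L0  ⟶  IIM  (L0)  txn=∅  M[L0]=10
step 5: P1: load  L1  ⟶  ISO  (L1)  txn=BusRd  M[L1]=70
step 6: P1: store L1 := 26  ⟶  IMI  (L1)  txn=BusUpgr+Flush  M[L1]=41
step 7: P2: load  L1  ⟶  IOS  (L1)  txn=BusRd  M[L1]=41
step 8: P2: store L1 := 75  ⟶  IIM  (L1)  txn=BusUpgr+Flush  M[L1]=26
step 9: P0: store L0 := 34  ⟶  MII  (L0)  txn=BusRdX+Flush  M[L0]=84
step 10: P0: store L0 := 96  ⟶  MII  (L0)  txn=∅  M[L0]=84

state = I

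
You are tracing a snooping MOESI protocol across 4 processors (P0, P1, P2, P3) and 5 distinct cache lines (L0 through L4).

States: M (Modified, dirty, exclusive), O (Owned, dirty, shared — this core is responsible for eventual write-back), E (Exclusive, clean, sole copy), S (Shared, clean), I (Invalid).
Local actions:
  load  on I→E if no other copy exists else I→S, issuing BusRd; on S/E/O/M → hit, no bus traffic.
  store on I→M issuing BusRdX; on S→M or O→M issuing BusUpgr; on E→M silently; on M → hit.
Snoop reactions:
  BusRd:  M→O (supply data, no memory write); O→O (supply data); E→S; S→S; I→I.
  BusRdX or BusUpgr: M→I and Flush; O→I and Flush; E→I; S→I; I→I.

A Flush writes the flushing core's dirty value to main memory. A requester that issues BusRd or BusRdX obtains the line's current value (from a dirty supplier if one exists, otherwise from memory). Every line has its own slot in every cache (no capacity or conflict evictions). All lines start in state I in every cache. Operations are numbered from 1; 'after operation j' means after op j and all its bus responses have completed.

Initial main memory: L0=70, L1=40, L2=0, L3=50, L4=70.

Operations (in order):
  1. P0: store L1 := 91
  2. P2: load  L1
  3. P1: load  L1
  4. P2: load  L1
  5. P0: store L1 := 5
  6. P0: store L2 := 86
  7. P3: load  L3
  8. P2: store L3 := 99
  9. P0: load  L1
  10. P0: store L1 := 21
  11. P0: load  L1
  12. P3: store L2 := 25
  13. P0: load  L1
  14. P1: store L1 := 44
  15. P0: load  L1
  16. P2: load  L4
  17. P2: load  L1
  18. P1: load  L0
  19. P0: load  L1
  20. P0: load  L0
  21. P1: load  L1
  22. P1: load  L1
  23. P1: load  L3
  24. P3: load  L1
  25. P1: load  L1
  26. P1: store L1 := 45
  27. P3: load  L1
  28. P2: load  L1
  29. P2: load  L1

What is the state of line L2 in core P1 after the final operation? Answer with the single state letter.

1. P0: store L1 := 91  bus=[BusRdX]  L1: P0=M P1=I P2=I P3=I  mem[L1]=40
2. P2: load  L1  bus=[BusRd]  L1: P0=O P1=I P2=S P3=I  mem[L1]=40
3. P1: load  L1  bus=[BusRd]  L1: P0=O P1=S P2=S P3=I  mem[L1]=40
4. P2: load  L1  bus=[-]  L1: P0=O P1=S P2=S P3=I  mem[L1]=40
5. P0: store L1 := 5  bus=[BusUpgr]  L1: P0=M P1=I P2=I P3=I  mem[L1]=40
6. P0: store L2 := 86  bus=[BusRdX]  L2: P0=M P1=I P2=I P3=I  mem[L2]=0
7. P3: load  L3  bus=[BusRd]  L3: P0=I P1=I P2=I P3=E  mem[L3]=50
8. P2: store L3 := 99  bus=[BusRdX]  L3: P0=I P1=I P2=M P3=I  mem[L3]=50
9. P0: load  L1  bus=[-]  L1: P0=M P1=I P2=I P3=I  mem[L1]=40
10. P0: store L1 := 21  bus=[-]  L1: P0=M P1=I P2=I P3=I  mem[L1]=40
11. P0: load  L1  bus=[-]  L1: P0=M P1=I P2=I P3=I  mem[L1]=40
12. P3: store L2 := 25  bus=[BusRdX,Flush]  L2: P0=I P1=I P2=I P3=M  mem[L2]=86
13. P0: load  L1  bus=[-]  L1: P0=M P1=I P2=I P3=I  mem[L1]=40
14. P1: store L1 := 44  bus=[BusRdX,Flush]  L1: P0=I P1=M P2=I P3=I  mem[L1]=21
15. P0: load  L1  bus=[BusRd]  L1: P0=S P1=O P2=I P3=I  mem[L1]=21
16. P2: load  L4  bus=[BusRd]  L4: P0=I P1=I P2=E P3=I  mem[L4]=70
17. P2: load  L1  bus=[BusRd]  L1: P0=S P1=O P2=S P3=I  mem[L1]=21
18. P1: load  L0  bus=[BusRd]  L0: P0=I P1=E P2=I P3=I  mem[L0]=70
19. P0: load  L1  bus=[-]  L1: P0=S P1=O P2=S P3=I  mem[L1]=21
20. P0: load  L0  bus=[BusRd]  L0: P0=S P1=S P2=I P3=I  mem[L0]=70
21. P1: load  L1  bus=[-]  L1: P0=S P1=O P2=S P3=I  mem[L1]=21
22. P1: load  L1  bus=[-]  L1: P0=S P1=O P2=S P3=I  mem[L1]=21
23. P1: load  L3  bus=[BusRd]  L3: P0=I P1=S P2=O P3=I  mem[L3]=50
24. P3: load  L1  bus=[BusRd]  L1: P0=S P1=O P2=S P3=S  mem[L1]=21
25. P1: load  L1  bus=[-]  L1: P0=S P1=O P2=S P3=S  mem[L1]=21
26. P1: store L1 := 45  bus=[BusUpgr]  L1: P0=I P1=M P2=I P3=I  mem[L1]=21
27. P3: load  L1  bus=[BusRd]  L1: P0=I P1=O P2=I P3=S  mem[L1]=21
28. P2: load  L1  bus=[BusRd]  L1: P0=I P1=O P2=S P3=S  mem[L1]=21
29. P2: load  L1  bus=[-]  L1: P0=I P1=O P2=S P3=S  mem[L1]=21

state = I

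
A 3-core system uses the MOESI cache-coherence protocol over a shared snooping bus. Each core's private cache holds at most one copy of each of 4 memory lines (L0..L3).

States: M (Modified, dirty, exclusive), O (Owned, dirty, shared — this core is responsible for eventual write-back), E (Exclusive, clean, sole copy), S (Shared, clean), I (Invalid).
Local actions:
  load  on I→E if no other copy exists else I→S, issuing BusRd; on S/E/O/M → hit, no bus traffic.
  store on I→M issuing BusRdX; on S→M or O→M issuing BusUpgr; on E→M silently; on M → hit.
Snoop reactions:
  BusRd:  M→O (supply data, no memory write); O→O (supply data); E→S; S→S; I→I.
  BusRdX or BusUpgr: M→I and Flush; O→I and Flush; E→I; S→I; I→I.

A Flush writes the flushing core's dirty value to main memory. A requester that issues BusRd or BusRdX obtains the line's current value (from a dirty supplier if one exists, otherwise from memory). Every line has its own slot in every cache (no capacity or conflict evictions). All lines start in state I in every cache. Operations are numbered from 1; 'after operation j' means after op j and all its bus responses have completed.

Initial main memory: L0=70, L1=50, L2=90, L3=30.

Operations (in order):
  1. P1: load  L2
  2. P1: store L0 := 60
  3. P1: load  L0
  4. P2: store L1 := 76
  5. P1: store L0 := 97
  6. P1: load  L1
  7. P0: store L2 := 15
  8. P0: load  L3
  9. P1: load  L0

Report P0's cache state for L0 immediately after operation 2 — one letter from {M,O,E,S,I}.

state = I

1. P1: load  L2  bus=[BusRd]  L2: P0=I P1=E P2=I  mem[L2]=90
2. P1: store L0 := 60  bus=[BusRdX]  L0: P0=I P1=M P2=I  mem[L0]=70
3. P1: load  L0  bus=[-]  L0: P0=I P1=M P2=I  mem[L0]=70
4. P2: store L1 := 76  bus=[BusRdX]  L1: P0=I P1=I P2=M  mem[L1]=50
5. P1: store L0 := 97  bus=[-]  L0: P0=I P1=M P2=I  mem[L0]=70
6. P1: load  L1  bus=[BusRd]  L1: P0=I P1=S P2=O  mem[L1]=50
7. P0: store L2 := 15  bus=[BusRdX]  L2: P0=M P1=I P2=I  mem[L2]=90
8. P0: load  L3  bus=[BusRd]  L3: P0=E P1=I P2=I  mem[L3]=30
9. P1: load  L0  bus=[-]  L0: P0=I P1=M P2=I  mem[L0]=70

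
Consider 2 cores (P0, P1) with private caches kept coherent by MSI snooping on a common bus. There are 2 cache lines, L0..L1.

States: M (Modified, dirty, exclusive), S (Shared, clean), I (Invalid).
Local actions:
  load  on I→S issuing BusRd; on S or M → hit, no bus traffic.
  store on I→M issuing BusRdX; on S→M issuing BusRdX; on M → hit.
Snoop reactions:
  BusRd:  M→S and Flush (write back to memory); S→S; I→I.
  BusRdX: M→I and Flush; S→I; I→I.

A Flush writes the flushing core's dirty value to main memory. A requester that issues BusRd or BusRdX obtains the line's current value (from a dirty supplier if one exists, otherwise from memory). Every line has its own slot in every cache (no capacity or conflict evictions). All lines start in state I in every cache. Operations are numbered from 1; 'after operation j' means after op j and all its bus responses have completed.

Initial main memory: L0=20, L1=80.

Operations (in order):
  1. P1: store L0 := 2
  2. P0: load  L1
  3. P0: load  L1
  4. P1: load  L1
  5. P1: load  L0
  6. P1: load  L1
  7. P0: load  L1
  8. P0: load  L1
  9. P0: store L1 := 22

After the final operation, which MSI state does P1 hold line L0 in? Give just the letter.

  op1 P1: store L0 := 2 → I/M on L0; bus BusRdX; mem=20
  op2 P0: load  L1 → S/I on L1; bus BusRd; mem=80
  op3 P0: load  L1 → S/I on L1; bus (none); mem=80
  op4 P1: load  L1 → S/S on L1; bus BusRd; mem=80
  op5 P1: load  L0 → I/M on L0; bus (none); mem=20
  op6 P1: load  L1 → S/S on L1; bus (none); mem=80
  op7 P0: load  L1 → S/S on L1; bus (none); mem=80
  op8 P0: load  L1 → S/S on L1; bus (none); mem=80
  op9 P0: store L1 := 22 → M/I on L1; bus BusRdX; mem=80

state = M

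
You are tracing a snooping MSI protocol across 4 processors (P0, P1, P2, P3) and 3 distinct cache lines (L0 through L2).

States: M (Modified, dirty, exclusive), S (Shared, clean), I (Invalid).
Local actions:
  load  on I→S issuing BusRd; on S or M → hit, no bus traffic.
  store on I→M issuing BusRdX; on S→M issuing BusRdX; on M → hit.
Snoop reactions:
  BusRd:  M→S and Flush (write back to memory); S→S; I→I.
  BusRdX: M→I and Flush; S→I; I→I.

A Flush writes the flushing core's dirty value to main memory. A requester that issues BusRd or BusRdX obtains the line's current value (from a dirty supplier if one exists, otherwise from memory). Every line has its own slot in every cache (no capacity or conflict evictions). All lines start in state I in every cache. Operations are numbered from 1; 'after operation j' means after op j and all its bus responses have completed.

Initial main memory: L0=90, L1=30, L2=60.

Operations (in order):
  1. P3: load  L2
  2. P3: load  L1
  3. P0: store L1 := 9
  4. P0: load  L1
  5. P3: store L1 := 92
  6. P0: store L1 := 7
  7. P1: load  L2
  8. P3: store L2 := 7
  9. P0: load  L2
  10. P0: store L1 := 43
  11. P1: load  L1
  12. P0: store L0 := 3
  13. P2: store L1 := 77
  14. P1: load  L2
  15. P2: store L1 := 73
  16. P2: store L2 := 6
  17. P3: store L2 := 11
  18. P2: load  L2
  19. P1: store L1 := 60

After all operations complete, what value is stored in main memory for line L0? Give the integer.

memory[L0] = 90

1. P3: load  L2  bus=[BusRd]  L2: P0=I P1=I P2=I P3=S  mem[L2]=60
2. P3: load  L1  bus=[BusRd]  L1: P0=I P1=I P2=I P3=S  mem[L1]=30
3. P0: store L1 := 9  bus=[BusRdX]  L1: P0=M P1=I P2=I P3=I  mem[L1]=30
4. P0: load  L1  bus=[-]  L1: P0=M P1=I P2=I P3=I  mem[L1]=30
5. P3: store L1 := 92  bus=[BusRdX,Flush]  L1: P0=I P1=I P2=I P3=M  mem[L1]=9
6. P0: store L1 := 7  bus=[BusRdX,Flush]  L1: P0=M P1=I P2=I P3=I  mem[L1]=92
7. P1: load  L2  bus=[BusRd]  L2: P0=I P1=S P2=I P3=S  mem[L2]=60
8. P3: store L2 := 7  bus=[BusRdX]  L2: P0=I P1=I P2=I P3=M  mem[L2]=60
9. P0: load  L2  bus=[BusRd,Flush]  L2: P0=S P1=I P2=I P3=S  mem[L2]=7
10. P0: store L1 := 43  bus=[-]  L1: P0=M P1=I P2=I P3=I  mem[L1]=92
11. P1: load  L1  bus=[BusRd,Flush]  L1: P0=S P1=S P2=I P3=I  mem[L1]=43
12. P0: store L0 := 3  bus=[BusRdX]  L0: P0=M P1=I P2=I P3=I  mem[L0]=90
13. P2: store L1 := 77  bus=[BusRdX]  L1: P0=I P1=I P2=M P3=I  mem[L1]=43
14. P1: load  L2  bus=[BusRd]  L2: P0=S P1=S P2=I P3=S  mem[L2]=7
15. P2: store L1 := 73  bus=[-]  L1: P0=I P1=I P2=M P3=I  mem[L1]=43
16. P2: store L2 := 6  bus=[BusRdX]  L2: P0=I P1=I P2=M P3=I  mem[L2]=7
17. P3: store L2 := 11  bus=[BusRdX,Flush]  L2: P0=I P1=I P2=I P3=M  mem[L2]=6
18. P2: load  L2  bus=[BusRd,Flush]  L2: P0=I P1=I P2=S P3=S  mem[L2]=11
19. P1: store L1 := 60  bus=[BusRdX,Flush]  L1: P0=I P1=M P2=I P3=I  mem[L1]=73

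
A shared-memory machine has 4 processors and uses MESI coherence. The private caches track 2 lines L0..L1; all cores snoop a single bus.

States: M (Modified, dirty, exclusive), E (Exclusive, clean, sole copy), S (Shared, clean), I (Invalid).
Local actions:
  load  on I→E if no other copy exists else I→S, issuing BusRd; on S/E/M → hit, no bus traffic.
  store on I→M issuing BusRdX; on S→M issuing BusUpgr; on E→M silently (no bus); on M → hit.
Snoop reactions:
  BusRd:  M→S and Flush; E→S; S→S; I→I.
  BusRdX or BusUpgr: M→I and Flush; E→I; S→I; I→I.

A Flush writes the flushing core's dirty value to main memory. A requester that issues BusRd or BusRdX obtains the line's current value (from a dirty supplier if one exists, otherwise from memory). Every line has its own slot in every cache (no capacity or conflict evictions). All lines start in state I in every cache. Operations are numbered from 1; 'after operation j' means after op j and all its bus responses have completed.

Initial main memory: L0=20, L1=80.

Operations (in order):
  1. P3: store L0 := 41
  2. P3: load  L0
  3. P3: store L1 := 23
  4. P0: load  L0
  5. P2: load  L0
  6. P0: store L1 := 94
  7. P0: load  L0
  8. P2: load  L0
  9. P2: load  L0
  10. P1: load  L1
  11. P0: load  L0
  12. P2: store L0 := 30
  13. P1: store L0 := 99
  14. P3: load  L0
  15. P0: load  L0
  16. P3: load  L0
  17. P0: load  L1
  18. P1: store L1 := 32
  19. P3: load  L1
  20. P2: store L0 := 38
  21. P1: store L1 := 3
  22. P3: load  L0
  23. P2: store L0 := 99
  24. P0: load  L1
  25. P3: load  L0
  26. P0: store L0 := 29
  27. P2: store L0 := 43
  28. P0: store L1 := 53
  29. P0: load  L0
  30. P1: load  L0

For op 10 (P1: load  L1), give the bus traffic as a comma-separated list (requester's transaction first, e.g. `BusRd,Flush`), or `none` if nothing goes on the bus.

[1] P3: store L0 := 41 | P0:I, P1:I, P2:I, P3:M(41) | bus: BusRdX
[2] P3: load  L0 | P0:I, P1:I, P2:I, P3:M(41) | bus: none
[3] P3: store L1 := 23 | P0:I, P1:I, P2:I, P3:M(23) | bus: BusRdX
[4] P0: load  L0 | P0:S(41), P1:I, P2:I, P3:S(41) | bus: BusRd,Flush
[5] P2: load  L0 | P0:S(41), P1:I, P2:S(41), P3:S(41) | bus: BusRd
[6] P0: store L1 := 94 | P0:M(94), P1:I, P2:I, P3:I | bus: BusRdX,Flush
[7] P0: load  L0 | P0:S(41), P1:I, P2:S(41), P3:S(41) | bus: none
[8] P2: load  L0 | P0:S(41), P1:I, P2:S(41), P3:S(41) | bus: none
[9] P2: load  L0 | P0:S(41), P1:I, P2:S(41), P3:S(41) | bus: none
[10] P1: load  L1 | P0:S(94), P1:S(94), P2:I, P3:I | bus: BusRd,Flush
[11] P0: load  L0 | P0:S(41), P1:I, P2:S(41), P3:S(41) | bus: none
[12] P2: store L0 := 30 | P0:I, P1:I, P2:M(30), P3:I | bus: BusUpgr
[13] P1: store L0 := 99 | P0:I, P1:M(99), P2:I, P3:I | bus: BusRdX,Flush
[14] P3: load  L0 | P0:I, P1:S(99), P2:I, P3:S(99) | bus: BusRd,Flush
[15] P0: load  L0 | P0:S(99), P1:S(99), P2:I, P3:S(99) | bus: BusRd
[16] P3: load  L0 | P0:S(99), P1:S(99), P2:I, P3:S(99) | bus: none
[17] P0: load  L1 | P0:S(94), P1:S(94), P2:I, P3:I | bus: none
[18] P1: store L1 := 32 | P0:I, P1:M(32), P2:I, P3:I | bus: BusUpgr
[19] P3: load  L1 | P0:I, P1:S(32), P2:I, P3:S(32) | bus: BusRd,Flush
[20] P2: store L0 := 38 | P0:I, P1:I, P2:M(38), P3:I | bus: BusRdX
[21] P1: store L1 := 3 | P0:I, P1:M(3), P2:I, P3:I | bus: BusUpgr
[22] P3: load  L0 | P0:I, P1:I, P2:S(38), P3:S(38) | bus: BusRd,Flush
[23] P2: store L0 := 99 | P0:I, P1:I, P2:M(99), P3:I | bus: BusUpgr
[24] P0: load  L1 | P0:S(3), P1:S(3), P2:I, P3:I | bus: BusRd,Flush
[25] P3: load  L0 | P0:I, P1:I, P2:S(99), P3:S(99) | bus: BusRd,Flush
[26] P0: store L0 := 29 | P0:M(29), P1:I, P2:I, P3:I | bus: BusRdX
[27] P2: store L0 := 43 | P0:I, P1:I, P2:M(43), P3:I | bus: BusRdX,Flush
[28] P0: store L1 := 53 | P0:M(53), P1:I, P2:I, P3:I | bus: BusUpgr
[29] P0: load  L0 | P0:S(43), P1:I, P2:S(43), P3:I | bus: BusRd,Flush
[30] P1: load  L0 | P0:S(43), P1:S(43), P2:S(43), P3:I | bus: BusRd

bus = BusRd,Flush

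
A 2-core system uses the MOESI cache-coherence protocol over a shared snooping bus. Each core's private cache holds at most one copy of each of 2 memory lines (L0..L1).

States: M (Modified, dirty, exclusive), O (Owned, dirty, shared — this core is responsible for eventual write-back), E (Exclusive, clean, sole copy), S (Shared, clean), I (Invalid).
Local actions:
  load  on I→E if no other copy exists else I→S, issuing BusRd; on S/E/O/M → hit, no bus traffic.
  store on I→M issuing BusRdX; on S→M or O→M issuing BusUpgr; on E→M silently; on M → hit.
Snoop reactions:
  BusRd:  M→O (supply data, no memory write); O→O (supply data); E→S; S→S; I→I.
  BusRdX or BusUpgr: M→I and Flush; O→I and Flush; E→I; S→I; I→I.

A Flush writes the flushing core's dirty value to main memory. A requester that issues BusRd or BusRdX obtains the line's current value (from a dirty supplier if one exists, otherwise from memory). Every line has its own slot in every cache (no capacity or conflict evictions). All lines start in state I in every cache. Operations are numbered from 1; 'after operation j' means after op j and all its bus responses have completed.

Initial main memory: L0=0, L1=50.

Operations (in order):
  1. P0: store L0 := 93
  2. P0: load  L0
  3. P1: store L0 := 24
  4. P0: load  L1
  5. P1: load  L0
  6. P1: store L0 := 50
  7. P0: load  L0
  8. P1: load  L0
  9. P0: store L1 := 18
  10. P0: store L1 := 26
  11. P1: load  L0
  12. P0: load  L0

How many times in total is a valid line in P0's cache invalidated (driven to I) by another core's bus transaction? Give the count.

[1] P0: store L0 := 93 | P0:M(93), P1:I | bus: BusRdX
[2] P0: load  L0 | P0:M(93), P1:I | bus: none
[3] P1: store L0 := 24 | P0:I, P1:M(24) | bus: BusRdX,Flush
[4] P0: load  L1 | P0:E(50), P1:I | bus: BusRd
[5] P1: load  L0 | P0:I, P1:M(24) | bus: none
[6] P1: store L0 := 50 | P0:I, P1:M(50) | bus: none
[7] P0: load  L0 | P0:S(50), P1:O(50) | bus: BusRd
[8] P1: load  L0 | P0:S(50), P1:O(50) | bus: none
[9] P0: store L1 := 18 | P0:M(18), P1:I | bus: none
[10] P0: store L1 := 26 | P0:M(26), P1:I | bus: none
[11] P1: load  L0 | P0:S(50), P1:O(50) | bus: none
[12] P0: load  L0 | P0:S(50), P1:O(50) | bus: none

invalidations = 1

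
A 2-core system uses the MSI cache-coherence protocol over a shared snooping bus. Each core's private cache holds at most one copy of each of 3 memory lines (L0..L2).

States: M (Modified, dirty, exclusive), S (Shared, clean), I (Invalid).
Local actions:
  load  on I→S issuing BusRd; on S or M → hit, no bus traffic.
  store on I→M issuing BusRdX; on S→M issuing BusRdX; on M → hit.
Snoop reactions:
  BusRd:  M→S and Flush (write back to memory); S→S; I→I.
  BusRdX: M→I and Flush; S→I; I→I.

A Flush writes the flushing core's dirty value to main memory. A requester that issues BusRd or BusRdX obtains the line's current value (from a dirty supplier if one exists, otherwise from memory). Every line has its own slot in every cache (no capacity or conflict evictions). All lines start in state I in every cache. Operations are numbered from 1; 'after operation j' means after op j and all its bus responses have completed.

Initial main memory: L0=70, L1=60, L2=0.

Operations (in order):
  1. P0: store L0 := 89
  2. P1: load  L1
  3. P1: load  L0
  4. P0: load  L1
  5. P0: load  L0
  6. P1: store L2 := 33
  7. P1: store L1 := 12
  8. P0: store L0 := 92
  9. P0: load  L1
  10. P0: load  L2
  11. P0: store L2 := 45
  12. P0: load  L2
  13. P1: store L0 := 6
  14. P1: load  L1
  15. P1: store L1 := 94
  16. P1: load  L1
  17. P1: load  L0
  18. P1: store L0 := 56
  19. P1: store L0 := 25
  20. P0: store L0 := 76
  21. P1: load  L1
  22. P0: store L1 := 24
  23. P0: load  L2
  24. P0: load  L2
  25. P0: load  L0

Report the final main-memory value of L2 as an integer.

memory[L2] = 33

1. P0: store L0 := 89  bus=[BusRdX]  L0: P0=M P1=I  mem[L0]=70
2. P1: load  L1  bus=[BusRd]  L1: P0=I P1=S  mem[L1]=60
3. P1: load  L0  bus=[BusRd,Flush]  L0: P0=S P1=S  mem[L0]=89
4. P0: load  L1  bus=[BusRd]  L1: P0=S P1=S  mem[L1]=60
5. P0: load  L0  bus=[-]  L0: P0=S P1=S  mem[L0]=89
6. P1: store L2 := 33  bus=[BusRdX]  L2: P0=I P1=M  mem[L2]=0
7. P1: store L1 := 12  bus=[BusRdX]  L1: P0=I P1=M  mem[L1]=60
8. P0: store L0 := 92  bus=[BusRdX]  L0: P0=M P1=I  mem[L0]=89
9. P0: load  L1  bus=[BusRd,Flush]  L1: P0=S P1=S  mem[L1]=12
10. P0: load  L2  bus=[BusRd,Flush]  L2: P0=S P1=S  mem[L2]=33
11. P0: store L2 := 45  bus=[BusRdX]  L2: P0=M P1=I  mem[L2]=33
12. P0: load  L2  bus=[-]  L2: P0=M P1=I  mem[L2]=33
13. P1: store L0 := 6  bus=[BusRdX,Flush]  L0: P0=I P1=M  mem[L0]=92
14. P1: load  L1  bus=[-]  L1: P0=S P1=S  mem[L1]=12
15. P1: store L1 := 94  bus=[BusRdX]  L1: P0=I P1=M  mem[L1]=12
16. P1: load  L1  bus=[-]  L1: P0=I P1=M  mem[L1]=12
17. P1: load  L0  bus=[-]  L0: P0=I P1=M  mem[L0]=92
18. P1: store L0 := 56  bus=[-]  L0: P0=I P1=M  mem[L0]=92
19. P1: store L0 := 25  bus=[-]  L0: P0=I P1=M  mem[L0]=92
20. P0: store L0 := 76  bus=[BusRdX,Flush]  L0: P0=M P1=I  mem[L0]=25
21. P1: load  L1  bus=[-]  L1: P0=I P1=M  mem[L1]=12
22. P0: store L1 := 24  bus=[BusRdX,Flush]  L1: P0=M P1=I  mem[L1]=94
23. P0: load  L2  bus=[-]  L2: P0=M P1=I  mem[L2]=33
24. P0: load  L2  bus=[-]  L2: P0=M P1=I  mem[L2]=33
25. P0: load  L0  bus=[-]  L0: P0=M P1=I  mem[L0]=25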